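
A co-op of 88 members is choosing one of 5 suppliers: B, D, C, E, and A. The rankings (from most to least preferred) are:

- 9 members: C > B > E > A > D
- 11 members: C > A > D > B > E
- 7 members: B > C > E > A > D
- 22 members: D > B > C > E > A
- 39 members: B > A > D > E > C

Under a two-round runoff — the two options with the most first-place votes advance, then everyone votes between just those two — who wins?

B

Round 1 first-place votes: B 46, D 22, C 20, E 0, A 0.
B and D advance.
Runoff: B is preferred to D by 55 voters; D by 33.
B wins the runoff.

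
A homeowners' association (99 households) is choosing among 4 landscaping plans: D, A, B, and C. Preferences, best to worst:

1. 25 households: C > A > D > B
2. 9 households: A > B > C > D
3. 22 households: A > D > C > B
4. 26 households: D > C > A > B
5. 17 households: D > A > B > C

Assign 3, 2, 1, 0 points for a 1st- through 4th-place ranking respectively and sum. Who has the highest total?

A

D: 25·1 + 9·0 + 22·2 + 26·3 + 17·3 = 198
A: 25·2 + 9·3 + 22·3 + 26·1 + 17·2 = 203
B: 25·0 + 9·2 + 22·0 + 26·0 + 17·1 = 35
C: 25·3 + 9·1 + 22·1 + 26·2 + 17·0 = 158
A has the highest Borda score (203).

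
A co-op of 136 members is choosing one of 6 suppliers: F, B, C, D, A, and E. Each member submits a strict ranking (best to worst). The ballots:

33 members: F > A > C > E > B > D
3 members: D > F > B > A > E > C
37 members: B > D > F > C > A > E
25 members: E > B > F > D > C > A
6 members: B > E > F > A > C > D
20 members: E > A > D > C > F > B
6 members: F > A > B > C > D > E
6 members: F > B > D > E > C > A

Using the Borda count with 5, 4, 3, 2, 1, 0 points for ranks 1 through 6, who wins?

F

F: 33·5 + 3·4 + 37·3 + 25·3 + 6·3 + 20·1 + 6·5 + 6·5 = 461
B: 33·1 + 3·3 + 37·5 + 25·4 + 6·5 + 20·0 + 6·3 + 6·4 = 399
C: 33·3 + 3·0 + 37·2 + 25·1 + 6·1 + 20·2 + 6·2 + 6·1 = 262
D: 33·0 + 3·5 + 37·4 + 25·2 + 6·0 + 20·3 + 6·1 + 6·3 = 297
A: 33·4 + 3·2 + 37·1 + 25·0 + 6·2 + 20·4 + 6·4 + 6·0 = 291
E: 33·2 + 3·1 + 37·0 + 25·5 + 6·4 + 20·5 + 6·0 + 6·2 = 330
F has the highest Borda score (461).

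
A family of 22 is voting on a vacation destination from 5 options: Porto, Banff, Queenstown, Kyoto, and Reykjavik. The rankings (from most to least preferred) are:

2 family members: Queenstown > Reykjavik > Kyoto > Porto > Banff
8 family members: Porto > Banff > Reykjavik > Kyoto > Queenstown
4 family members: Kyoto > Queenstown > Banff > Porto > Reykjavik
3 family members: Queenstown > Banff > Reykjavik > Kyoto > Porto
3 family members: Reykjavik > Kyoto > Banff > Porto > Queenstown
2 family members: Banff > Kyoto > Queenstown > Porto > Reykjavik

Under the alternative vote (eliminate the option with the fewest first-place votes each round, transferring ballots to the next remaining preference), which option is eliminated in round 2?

Round 1: Porto 8, Banff 2, Queenstown 5, Kyoto 4, Reykjavik 3. Eliminate Banff.
Round 2: Porto 8, Queenstown 5, Kyoto 6, Reykjavik 3. Eliminate Reykjavik.

Reykjavik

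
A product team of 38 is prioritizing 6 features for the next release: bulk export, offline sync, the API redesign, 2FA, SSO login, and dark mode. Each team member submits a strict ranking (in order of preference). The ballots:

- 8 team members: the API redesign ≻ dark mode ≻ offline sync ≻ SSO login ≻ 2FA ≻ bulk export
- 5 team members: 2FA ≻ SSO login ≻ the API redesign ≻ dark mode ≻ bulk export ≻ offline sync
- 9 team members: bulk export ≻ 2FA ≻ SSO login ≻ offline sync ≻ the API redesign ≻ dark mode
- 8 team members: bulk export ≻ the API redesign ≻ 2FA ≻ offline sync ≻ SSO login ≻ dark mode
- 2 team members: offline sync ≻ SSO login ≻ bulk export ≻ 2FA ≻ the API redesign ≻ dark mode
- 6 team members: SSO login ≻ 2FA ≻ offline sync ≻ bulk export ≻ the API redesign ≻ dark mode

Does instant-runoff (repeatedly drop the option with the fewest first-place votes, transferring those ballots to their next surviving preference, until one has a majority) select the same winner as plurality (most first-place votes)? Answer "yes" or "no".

Instant-runoff — R1 bulk export 17, offline sync 2, the API redesign 8, 2FA 5, SSO login 6, dark mode 0 (dark mode out); R2 bulk export 17, offline sync 2, the API redesign 8, 2FA 5, SSO login 6 (offline sync out); R3 bulk export 17, the API redesign 8, 2FA 5, SSO login 8 (2FA out); R4 bulk export 17, the API redesign 8, SSO login 13 (the API redesign out); R5 bulk export 17, SSO login 21 (SSO login winner). Winner: SSO login.
Plurality — first-place votes: bulk export 17, offline sync 2, the API redesign 8, 2FA 5, SSO login 6, dark mode 0. Winner: bulk export.
The two methods disagree.

no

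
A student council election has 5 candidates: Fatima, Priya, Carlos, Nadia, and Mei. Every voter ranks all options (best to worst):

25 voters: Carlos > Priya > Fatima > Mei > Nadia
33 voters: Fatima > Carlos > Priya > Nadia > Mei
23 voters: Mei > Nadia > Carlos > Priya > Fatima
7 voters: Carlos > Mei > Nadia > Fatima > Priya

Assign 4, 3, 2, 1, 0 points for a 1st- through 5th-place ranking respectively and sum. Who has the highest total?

Carlos

Fatima: 25·2 + 33·4 + 23·0 + 7·1 = 189
Priya: 25·3 + 33·2 + 23·1 + 7·0 = 164
Carlos: 25·4 + 33·3 + 23·2 + 7·4 = 273
Nadia: 25·0 + 33·1 + 23·3 + 7·2 = 116
Mei: 25·1 + 33·0 + 23·4 + 7·3 = 138
Carlos has the highest Borda score (273).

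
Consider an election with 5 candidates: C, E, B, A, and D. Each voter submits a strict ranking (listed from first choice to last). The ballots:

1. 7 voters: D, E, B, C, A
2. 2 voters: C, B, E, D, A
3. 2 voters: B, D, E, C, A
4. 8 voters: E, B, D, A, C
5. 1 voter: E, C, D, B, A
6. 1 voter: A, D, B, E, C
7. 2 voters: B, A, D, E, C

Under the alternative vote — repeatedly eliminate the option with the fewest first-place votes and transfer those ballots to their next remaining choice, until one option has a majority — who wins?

Round 1: C 2, E 9, B 4, A 1, D 7. Eliminate A.
Round 2: C 2, E 9, B 4, D 8. Eliminate C.
Round 3: E 9, B 6, D 8. Eliminate B.
Round 4: E 11, D 12. D has a majority.

D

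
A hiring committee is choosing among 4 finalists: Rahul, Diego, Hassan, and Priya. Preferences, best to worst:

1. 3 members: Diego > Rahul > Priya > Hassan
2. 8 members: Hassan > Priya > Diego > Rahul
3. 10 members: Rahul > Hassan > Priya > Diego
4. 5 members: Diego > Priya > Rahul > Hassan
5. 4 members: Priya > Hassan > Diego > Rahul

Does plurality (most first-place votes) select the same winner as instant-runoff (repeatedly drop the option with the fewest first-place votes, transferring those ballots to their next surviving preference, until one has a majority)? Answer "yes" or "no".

yes

Plurality — first-place votes: Rahul 10, Diego 8, Hassan 8, Priya 4. Winner: Rahul.
Instant-runoff — R1 Rahul 10, Diego 8, Hassan 8, Priya 4 (Priya out); R2 Rahul 10, Diego 8, Hassan 12 (Diego out); R3 Rahul 18, Hassan 12 (Rahul winner). Winner: Rahul.
The two methods agree.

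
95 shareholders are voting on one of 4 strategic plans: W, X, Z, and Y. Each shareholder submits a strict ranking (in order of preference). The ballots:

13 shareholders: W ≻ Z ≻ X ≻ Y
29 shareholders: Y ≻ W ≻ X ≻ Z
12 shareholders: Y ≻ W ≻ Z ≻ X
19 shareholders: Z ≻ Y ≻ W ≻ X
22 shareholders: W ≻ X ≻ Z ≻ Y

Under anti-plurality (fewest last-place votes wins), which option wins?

Last-place votes: W 0, X 31, Z 29, Y 35.
W is ranked last by the fewest voters, so W wins.

W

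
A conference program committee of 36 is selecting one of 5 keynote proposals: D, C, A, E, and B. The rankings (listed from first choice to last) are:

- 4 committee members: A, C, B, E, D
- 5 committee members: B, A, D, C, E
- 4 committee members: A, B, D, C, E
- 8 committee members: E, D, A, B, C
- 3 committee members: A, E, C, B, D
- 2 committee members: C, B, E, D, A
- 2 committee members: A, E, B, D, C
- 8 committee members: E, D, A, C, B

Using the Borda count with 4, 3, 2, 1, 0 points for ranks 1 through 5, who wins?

D: 4·0 + 5·2 + 4·2 + 8·3 + 3·0 + 2·1 + 2·1 + 8·3 = 70
C: 4·3 + 5·1 + 4·1 + 8·0 + 3·2 + 2·4 + 2·0 + 8·1 = 43
A: 4·4 + 5·3 + 4·4 + 8·2 + 3·4 + 2·0 + 2·4 + 8·2 = 99
E: 4·1 + 5·0 + 4·0 + 8·4 + 3·3 + 2·2 + 2·3 + 8·4 = 87
B: 4·2 + 5·4 + 4·3 + 8·1 + 3·1 + 2·3 + 2·2 + 8·0 = 61
A has the highest Borda score (99).

A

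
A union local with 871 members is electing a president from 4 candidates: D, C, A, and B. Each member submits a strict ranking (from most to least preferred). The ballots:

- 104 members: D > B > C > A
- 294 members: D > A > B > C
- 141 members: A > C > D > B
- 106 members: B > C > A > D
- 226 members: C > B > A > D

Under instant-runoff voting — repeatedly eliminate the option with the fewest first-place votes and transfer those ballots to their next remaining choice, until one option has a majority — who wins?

C

Round 1: D 398, C 226, A 141, B 106. Eliminate B.
Round 2: D 398, C 332, A 141. Eliminate A.
Round 3: D 398, C 473. C has a majority.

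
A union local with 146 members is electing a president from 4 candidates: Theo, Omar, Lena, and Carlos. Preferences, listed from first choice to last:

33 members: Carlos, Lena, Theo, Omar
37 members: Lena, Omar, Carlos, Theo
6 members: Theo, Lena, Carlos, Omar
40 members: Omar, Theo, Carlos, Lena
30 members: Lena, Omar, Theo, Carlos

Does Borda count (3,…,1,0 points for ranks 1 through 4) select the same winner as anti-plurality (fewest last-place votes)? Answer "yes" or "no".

Borda — scores: Theo 161, Omar 254, Lena 279, Carlos 182. Winner: Lena.
Anti-plurality — last-place votes: Theo 37, Omar 39, Lena 40, Carlos 30. Winner: Carlos.
The two methods disagree.

no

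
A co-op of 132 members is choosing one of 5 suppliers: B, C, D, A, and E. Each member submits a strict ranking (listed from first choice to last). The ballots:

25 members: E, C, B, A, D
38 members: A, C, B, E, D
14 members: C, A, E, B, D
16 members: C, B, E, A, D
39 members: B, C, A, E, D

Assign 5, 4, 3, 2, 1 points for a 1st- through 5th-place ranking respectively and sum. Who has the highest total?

B: 25·3 + 38·3 + 14·2 + 16·4 + 39·5 = 476
C: 25·4 + 38·4 + 14·5 + 16·5 + 39·4 = 558
D: 25·1 + 38·1 + 14·1 + 16·1 + 39·1 = 132
A: 25·2 + 38·5 + 14·4 + 16·2 + 39·3 = 445
E: 25·5 + 38·2 + 14·3 + 16·3 + 39·2 = 369
C has the highest Borda score (558).

C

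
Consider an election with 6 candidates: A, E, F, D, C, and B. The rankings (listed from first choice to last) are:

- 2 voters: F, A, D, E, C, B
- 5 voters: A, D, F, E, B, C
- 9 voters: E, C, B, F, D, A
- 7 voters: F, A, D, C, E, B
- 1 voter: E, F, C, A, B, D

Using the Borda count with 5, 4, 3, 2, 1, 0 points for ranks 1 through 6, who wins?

A: 2·4 + 5·5 + 9·0 + 7·4 + 1·2 = 63
E: 2·2 + 5·2 + 9·5 + 7·1 + 1·5 = 71
F: 2·5 + 5·3 + 9·2 + 7·5 + 1·4 = 82
D: 2·3 + 5·4 + 9·1 + 7·3 + 1·0 = 56
C: 2·1 + 5·0 + 9·4 + 7·2 + 1·3 = 55
B: 2·0 + 5·1 + 9·3 + 7·0 + 1·1 = 33
F has the highest Borda score (82).

F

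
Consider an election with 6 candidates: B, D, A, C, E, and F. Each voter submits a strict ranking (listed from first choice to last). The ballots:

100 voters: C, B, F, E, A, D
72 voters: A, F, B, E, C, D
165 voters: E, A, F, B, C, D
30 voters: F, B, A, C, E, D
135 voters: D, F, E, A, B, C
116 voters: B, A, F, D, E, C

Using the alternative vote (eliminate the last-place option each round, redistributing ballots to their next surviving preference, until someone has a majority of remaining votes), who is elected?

Round 1: B 116, D 135, A 72, C 100, E 165, F 30. Eliminate F.
Round 2: B 146, D 135, A 72, C 100, E 165. Eliminate A.
Round 3: B 218, D 135, C 100, E 165. Eliminate C.
Round 4: B 318, D 135, E 165. B has a majority.

B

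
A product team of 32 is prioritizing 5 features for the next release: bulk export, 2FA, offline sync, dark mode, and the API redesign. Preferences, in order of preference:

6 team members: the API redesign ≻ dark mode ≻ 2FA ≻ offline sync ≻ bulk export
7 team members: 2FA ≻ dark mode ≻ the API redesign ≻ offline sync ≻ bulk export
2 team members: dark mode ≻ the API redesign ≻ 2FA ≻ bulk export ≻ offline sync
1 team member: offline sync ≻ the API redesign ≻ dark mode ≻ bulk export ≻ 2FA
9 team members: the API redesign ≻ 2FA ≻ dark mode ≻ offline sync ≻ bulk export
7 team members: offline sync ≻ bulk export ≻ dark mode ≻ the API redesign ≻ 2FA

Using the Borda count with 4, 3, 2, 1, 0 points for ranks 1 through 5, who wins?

the API redesign

bulk export: 6·0 + 7·0 + 2·1 + 1·1 + 9·0 + 7·3 = 24
2FA: 6·2 + 7·4 + 2·2 + 1·0 + 9·3 + 7·0 = 71
offline sync: 6·1 + 7·1 + 2·0 + 1·4 + 9·1 + 7·4 = 54
dark mode: 6·3 + 7·3 + 2·4 + 1·2 + 9·2 + 7·2 = 81
the API redesign: 6·4 + 7·2 + 2·3 + 1·3 + 9·4 + 7·1 = 90
the API redesign has the highest Borda score (90).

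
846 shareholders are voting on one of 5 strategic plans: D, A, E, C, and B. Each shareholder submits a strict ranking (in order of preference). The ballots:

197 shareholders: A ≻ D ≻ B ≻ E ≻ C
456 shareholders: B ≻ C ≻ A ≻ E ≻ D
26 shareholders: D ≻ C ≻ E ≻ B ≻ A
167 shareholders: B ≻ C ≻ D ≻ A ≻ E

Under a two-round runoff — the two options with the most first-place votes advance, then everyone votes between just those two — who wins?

B

Round 1 first-place votes: D 26, A 197, E 0, C 0, B 623.
B and A advance.
Runoff: B is preferred to A by 649 voters; A by 197.
B wins the runoff.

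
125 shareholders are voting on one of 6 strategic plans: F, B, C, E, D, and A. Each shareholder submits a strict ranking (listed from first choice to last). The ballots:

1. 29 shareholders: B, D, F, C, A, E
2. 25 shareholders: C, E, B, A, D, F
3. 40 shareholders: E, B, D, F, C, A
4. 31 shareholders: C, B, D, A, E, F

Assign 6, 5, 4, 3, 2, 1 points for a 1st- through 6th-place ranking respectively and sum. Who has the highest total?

B

F: 29·4 + 25·1 + 40·3 + 31·1 = 292
B: 29·6 + 25·4 + 40·5 + 31·5 = 629
C: 29·3 + 25·6 + 40·2 + 31·6 = 503
E: 29·1 + 25·5 + 40·6 + 31·2 = 456
D: 29·5 + 25·2 + 40·4 + 31·4 = 479
A: 29·2 + 25·3 + 40·1 + 31·3 = 266
B has the highest Borda score (629).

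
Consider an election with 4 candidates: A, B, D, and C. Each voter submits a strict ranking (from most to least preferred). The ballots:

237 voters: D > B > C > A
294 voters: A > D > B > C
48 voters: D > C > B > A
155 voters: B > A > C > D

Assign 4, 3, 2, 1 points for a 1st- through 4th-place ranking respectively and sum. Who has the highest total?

A: 237·1 + 294·4 + 48·1 + 155·3 = 1926
B: 237·3 + 294·2 + 48·2 + 155·4 = 2015
D: 237·4 + 294·3 + 48·4 + 155·1 = 2177
C: 237·2 + 294·1 + 48·3 + 155·2 = 1222
D has the highest Borda score (2177).

D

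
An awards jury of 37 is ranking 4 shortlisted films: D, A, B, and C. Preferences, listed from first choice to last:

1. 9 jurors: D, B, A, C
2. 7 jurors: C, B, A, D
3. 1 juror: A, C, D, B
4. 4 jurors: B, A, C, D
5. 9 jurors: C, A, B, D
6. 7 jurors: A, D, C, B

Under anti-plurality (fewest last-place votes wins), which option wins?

A

Last-place votes: D 20, A 0, B 8, C 9.
A is ranked last by the fewest voters, so A wins.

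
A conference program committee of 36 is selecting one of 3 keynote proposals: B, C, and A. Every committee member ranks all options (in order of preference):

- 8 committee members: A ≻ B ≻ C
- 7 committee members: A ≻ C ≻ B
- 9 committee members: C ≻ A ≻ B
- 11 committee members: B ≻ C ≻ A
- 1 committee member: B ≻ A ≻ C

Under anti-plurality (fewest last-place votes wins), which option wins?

Last-place votes: B 16, C 9, A 11.
C is ranked last by the fewest voters, so C wins.

C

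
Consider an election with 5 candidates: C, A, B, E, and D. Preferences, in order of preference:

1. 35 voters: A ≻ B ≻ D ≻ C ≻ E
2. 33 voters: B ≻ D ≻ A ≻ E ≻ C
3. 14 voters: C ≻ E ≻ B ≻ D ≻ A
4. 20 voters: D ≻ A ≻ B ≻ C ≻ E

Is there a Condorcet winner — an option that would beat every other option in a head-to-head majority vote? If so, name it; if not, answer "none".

Checking pairwise contests:
A beats C 88–14.
D beats A 67–35.
A beats B 55–47.
C beats E 69–33.
B beats D 82–20.
Every option loses at least one head-to-head, so there is no Condorcet winner.

none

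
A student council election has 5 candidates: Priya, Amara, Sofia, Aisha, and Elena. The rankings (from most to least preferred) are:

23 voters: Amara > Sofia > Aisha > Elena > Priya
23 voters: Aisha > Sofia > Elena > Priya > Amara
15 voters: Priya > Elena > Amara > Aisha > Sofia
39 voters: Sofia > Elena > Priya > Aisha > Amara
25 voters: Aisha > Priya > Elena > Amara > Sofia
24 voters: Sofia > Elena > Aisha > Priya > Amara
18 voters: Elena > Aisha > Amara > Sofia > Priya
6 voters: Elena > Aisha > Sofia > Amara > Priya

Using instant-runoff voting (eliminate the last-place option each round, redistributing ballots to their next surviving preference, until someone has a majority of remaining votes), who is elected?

Round 1: Priya 15, Amara 23, Sofia 63, Aisha 48, Elena 24. Eliminate Priya.
Round 2: Amara 23, Sofia 63, Aisha 48, Elena 39. Eliminate Amara.
Round 3: Sofia 86, Aisha 48, Elena 39. Eliminate Elena.
Round 4: Sofia 86, Aisha 87. Aisha has a majority.

Aisha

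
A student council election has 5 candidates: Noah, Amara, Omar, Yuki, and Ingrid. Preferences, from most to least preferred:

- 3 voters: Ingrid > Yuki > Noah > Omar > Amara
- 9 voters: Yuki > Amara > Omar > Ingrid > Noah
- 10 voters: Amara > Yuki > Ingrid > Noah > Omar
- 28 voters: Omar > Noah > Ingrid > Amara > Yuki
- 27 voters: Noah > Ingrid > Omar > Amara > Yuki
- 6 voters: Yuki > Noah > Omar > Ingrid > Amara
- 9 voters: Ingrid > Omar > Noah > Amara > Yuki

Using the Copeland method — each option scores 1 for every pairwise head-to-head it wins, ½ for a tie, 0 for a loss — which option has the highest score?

Noah

Noah: beats Amara, Yuki, and Ingrid; ties Omar → score 3.5.
Amara: beats Yuki; loses to Noah, Omar, and Ingrid → score 1.
Omar: beats Amara and Yuki; ties Noah; loses to Ingrid → score 2.5.
Yuki: loses to Noah, Amara, Omar, and Ingrid → score 0.
Ingrid: beats Amara, Omar, and Yuki; loses to Noah → score 3.
Noah has the best pairwise record.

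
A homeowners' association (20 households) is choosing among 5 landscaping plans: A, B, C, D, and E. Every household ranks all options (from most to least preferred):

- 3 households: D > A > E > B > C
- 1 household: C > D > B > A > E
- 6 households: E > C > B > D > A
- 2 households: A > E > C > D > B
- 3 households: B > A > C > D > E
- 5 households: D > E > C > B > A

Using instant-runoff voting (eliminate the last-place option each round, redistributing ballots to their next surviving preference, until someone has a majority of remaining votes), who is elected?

D

Round 1: A 2, B 3, C 1, D 8, E 6. Eliminate C.
Round 2: A 2, B 3, D 9, E 6. Eliminate A.
Round 3: B 3, D 9, E 8. Eliminate B.
Round 4: D 12, E 8. D has a majority.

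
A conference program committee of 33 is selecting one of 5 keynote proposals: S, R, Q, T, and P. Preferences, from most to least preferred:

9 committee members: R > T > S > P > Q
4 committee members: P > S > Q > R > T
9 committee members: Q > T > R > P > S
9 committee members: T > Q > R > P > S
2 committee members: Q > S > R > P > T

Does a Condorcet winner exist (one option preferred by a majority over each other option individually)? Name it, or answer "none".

T

T vs S: 27–6 for T.
T vs R: 18–15 for T.
T vs Q: 18–15 for T.
T vs P: 27–6 for T.
T beats every other option head-to-head.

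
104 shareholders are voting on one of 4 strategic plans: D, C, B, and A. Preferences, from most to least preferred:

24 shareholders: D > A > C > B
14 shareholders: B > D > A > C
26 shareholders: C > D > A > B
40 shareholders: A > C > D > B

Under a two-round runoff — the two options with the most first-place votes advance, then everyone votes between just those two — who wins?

A

Round 1 first-place votes: D 24, C 26, B 14, A 40.
A and C advance.
Runoff: A is preferred to C by 78 voters; C by 26.
A wins the runoff.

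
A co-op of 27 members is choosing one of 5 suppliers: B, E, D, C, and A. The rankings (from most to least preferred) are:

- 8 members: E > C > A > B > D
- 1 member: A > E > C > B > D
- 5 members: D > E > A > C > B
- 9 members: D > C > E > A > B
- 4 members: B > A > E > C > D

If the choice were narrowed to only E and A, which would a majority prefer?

E

Voters preferring E to A: 22; preferring A to E: 5.
E wins the head-to-head.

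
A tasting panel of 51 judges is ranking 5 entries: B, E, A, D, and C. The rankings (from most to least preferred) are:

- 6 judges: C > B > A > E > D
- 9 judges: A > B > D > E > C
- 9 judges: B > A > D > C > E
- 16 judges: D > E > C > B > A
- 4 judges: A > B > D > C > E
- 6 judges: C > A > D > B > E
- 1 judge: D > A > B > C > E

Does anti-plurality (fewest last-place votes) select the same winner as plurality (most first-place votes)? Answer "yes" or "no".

Anti-plurality — last-place votes: B 0, E 20, A 16, D 6, C 9. Winner: B.
Plurality — first-place votes: B 9, E 0, A 13, D 17, C 12. Winner: D.
The two methods disagree.

no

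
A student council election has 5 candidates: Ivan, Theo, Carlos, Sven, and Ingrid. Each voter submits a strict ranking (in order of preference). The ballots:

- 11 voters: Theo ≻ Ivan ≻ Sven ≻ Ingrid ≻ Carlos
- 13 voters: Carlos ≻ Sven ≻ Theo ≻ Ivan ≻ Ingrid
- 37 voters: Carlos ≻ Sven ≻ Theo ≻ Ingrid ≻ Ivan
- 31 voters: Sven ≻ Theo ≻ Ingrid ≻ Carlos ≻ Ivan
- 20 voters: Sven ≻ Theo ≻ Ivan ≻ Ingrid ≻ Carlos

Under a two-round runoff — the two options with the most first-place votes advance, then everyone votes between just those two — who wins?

Sven

Round 1 first-place votes: Ivan 0, Theo 11, Carlos 50, Sven 51, Ingrid 0.
Sven and Carlos advance.
Runoff: Sven is preferred to Carlos by 62 voters; Carlos by 50.
Sven wins the runoff.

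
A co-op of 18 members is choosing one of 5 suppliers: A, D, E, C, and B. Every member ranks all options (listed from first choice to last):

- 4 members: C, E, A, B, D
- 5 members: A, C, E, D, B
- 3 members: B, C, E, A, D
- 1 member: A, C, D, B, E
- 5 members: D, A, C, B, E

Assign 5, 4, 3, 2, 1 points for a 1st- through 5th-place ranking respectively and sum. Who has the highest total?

A: 4·3 + 5·5 + 3·2 + 1·5 + 5·4 = 68
D: 4·1 + 5·2 + 3·1 + 1·3 + 5·5 = 45
E: 4·4 + 5·3 + 3·3 + 1·1 + 5·1 = 46
C: 4·5 + 5·4 + 3·4 + 1·4 + 5·3 = 71
B: 4·2 + 5·1 + 3·5 + 1·2 + 5·2 = 40
C has the highest Borda score (71).

C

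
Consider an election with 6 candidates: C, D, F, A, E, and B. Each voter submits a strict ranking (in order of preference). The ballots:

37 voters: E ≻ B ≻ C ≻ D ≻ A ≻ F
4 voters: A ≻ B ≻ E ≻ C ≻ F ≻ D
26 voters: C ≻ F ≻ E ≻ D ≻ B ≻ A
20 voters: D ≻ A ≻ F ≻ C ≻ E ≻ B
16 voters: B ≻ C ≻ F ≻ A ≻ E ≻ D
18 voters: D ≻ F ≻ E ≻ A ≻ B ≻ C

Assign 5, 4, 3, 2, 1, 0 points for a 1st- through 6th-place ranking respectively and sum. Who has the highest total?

E

C: 37·3 + 4·2 + 26·5 + 20·2 + 16·4 + 18·0 = 353
D: 37·2 + 4·0 + 26·2 + 20·5 + 16·0 + 18·5 = 316
F: 37·0 + 4·1 + 26·4 + 20·3 + 16·3 + 18·4 = 288
A: 37·1 + 4·5 + 26·0 + 20·4 + 16·2 + 18·2 = 205
E: 37·5 + 4·3 + 26·3 + 20·1 + 16·1 + 18·3 = 365
B: 37·4 + 4·4 + 26·1 + 20·0 + 16·5 + 18·1 = 288
E has the highest Borda score (365).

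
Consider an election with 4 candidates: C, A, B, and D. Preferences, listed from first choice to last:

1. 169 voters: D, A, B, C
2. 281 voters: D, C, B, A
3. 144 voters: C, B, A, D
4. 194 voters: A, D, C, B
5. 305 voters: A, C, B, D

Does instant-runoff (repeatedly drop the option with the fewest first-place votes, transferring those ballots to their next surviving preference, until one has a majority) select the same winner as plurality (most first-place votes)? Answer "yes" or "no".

Instant-runoff — R1 C 144, A 499, B 0, D 450 (B out); R2 C 144, A 499, D 450 (C out); R3 A 643, D 450 (A winner). Winner: A.
Plurality — first-place votes: C 144, A 499, B 0, D 450. Winner: A.
The two methods agree.

yes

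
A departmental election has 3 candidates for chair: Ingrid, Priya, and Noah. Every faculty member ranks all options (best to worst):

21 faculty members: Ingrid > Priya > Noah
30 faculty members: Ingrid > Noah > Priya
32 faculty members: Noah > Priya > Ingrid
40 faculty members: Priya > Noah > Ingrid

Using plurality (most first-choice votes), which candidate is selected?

Ingrid

First-place votes: Ingrid 51, Priya 40, Noah 32.
Ingrid has the most first-place votes.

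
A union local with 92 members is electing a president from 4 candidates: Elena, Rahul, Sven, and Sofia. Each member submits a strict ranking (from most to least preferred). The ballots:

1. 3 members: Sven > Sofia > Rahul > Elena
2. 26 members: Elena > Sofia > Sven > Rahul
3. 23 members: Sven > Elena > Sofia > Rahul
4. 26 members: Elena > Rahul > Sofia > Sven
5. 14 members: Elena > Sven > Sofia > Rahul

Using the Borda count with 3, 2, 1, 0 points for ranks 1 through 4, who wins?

Elena

Elena: 3·0 + 26·3 + 23·2 + 26·3 + 14·3 = 244
Rahul: 3·1 + 26·0 + 23·0 + 26·2 + 14·0 = 55
Sven: 3·3 + 26·1 + 23·3 + 26·0 + 14·2 = 132
Sofia: 3·2 + 26·2 + 23·1 + 26·1 + 14·1 = 121
Elena has the highest Borda score (244).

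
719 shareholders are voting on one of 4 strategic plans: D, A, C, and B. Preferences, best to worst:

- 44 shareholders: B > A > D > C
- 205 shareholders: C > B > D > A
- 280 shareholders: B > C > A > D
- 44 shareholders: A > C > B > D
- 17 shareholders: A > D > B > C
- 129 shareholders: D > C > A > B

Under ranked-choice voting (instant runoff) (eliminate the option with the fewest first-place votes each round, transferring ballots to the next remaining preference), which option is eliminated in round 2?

Round 1: D 129, A 61, C 205, B 324. Eliminate A.
Round 2: D 146, C 249, B 324. Eliminate D.

D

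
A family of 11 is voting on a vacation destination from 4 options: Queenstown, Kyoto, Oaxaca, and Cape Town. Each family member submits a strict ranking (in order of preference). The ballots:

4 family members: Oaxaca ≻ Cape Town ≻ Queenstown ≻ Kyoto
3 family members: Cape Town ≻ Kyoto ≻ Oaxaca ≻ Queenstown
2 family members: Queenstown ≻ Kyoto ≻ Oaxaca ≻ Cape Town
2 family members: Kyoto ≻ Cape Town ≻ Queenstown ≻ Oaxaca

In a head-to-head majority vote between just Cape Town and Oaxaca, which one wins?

Voters preferring Cape Town to Oaxaca: 5; preferring Oaxaca to Cape Town: 6.
Oaxaca wins the head-to-head.

Oaxaca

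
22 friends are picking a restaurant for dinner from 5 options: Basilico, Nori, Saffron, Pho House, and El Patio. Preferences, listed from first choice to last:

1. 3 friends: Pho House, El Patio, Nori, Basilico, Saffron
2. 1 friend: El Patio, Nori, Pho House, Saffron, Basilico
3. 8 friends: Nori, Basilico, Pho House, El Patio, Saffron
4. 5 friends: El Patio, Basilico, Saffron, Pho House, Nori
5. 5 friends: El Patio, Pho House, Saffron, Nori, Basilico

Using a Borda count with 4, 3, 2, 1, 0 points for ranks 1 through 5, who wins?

Basilico: 3·1 + 1·0 + 8·3 + 5·3 + 5·0 = 42
Nori: 3·2 + 1·3 + 8·4 + 5·0 + 5·1 = 46
Saffron: 3·0 + 1·1 + 8·0 + 5·2 + 5·2 = 21
Pho House: 3·4 + 1·2 + 8·2 + 5·1 + 5·3 = 50
El Patio: 3·3 + 1·4 + 8·1 + 5·4 + 5·4 = 61
El Patio has the highest Borda score (61).

El Patio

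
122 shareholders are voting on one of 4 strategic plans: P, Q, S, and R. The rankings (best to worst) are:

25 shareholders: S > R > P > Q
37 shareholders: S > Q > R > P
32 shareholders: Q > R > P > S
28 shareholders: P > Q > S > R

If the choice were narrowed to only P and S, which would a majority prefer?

Voters preferring P to S: 60; preferring S to P: 62.
S wins the head-to-head.

S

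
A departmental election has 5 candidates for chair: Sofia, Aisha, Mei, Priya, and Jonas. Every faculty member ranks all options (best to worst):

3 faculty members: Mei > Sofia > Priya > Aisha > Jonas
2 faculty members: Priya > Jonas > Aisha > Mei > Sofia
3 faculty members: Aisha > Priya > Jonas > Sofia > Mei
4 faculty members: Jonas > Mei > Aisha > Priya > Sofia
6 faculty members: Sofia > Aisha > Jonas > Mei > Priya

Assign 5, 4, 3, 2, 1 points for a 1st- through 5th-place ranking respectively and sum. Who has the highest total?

Aisha

Sofia: 3·4 + 2·1 + 3·2 + 4·1 + 6·5 = 54
Aisha: 3·2 + 2·3 + 3·5 + 4·3 + 6·4 = 63
Mei: 3·5 + 2·2 + 3·1 + 4·4 + 6·2 = 50
Priya: 3·3 + 2·5 + 3·4 + 4·2 + 6·1 = 45
Jonas: 3·1 + 2·4 + 3·3 + 4·5 + 6·3 = 58
Aisha has the highest Borda score (63).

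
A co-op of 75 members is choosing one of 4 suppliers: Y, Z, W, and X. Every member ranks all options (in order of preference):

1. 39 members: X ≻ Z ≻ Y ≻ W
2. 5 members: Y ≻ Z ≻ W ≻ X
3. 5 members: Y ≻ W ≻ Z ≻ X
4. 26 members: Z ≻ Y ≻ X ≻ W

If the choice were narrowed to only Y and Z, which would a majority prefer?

Z

Voters preferring Y to Z: 10; preferring Z to Y: 65.
Z wins the head-to-head.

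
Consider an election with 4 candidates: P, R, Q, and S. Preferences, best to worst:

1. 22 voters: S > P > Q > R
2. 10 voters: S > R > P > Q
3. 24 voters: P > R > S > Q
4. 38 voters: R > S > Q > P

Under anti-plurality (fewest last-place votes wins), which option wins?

S

Last-place votes: P 38, R 22, Q 34, S 0.
S is ranked last by the fewest voters, so S wins.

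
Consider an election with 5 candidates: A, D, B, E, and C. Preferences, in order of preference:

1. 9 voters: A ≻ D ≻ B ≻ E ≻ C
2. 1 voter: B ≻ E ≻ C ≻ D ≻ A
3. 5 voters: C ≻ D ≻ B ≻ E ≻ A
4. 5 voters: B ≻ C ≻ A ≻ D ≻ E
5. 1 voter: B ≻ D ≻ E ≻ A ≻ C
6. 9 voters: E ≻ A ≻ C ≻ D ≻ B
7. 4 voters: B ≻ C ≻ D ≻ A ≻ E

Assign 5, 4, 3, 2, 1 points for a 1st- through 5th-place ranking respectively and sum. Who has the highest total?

A

A: 9·5 + 1·1 + 5·1 + 5·3 + 1·2 + 9·4 + 4·2 = 112
D: 9·4 + 1·2 + 5·4 + 5·2 + 1·4 + 9·2 + 4·3 = 102
B: 9·3 + 1·5 + 5·3 + 5·5 + 1·5 + 9·1 + 4·5 = 106
E: 9·2 + 1·4 + 5·2 + 5·1 + 1·3 + 9·5 + 4·1 = 89
C: 9·1 + 1·3 + 5·5 + 5·4 + 1·1 + 9·3 + 4·4 = 101
A has the highest Borda score (112).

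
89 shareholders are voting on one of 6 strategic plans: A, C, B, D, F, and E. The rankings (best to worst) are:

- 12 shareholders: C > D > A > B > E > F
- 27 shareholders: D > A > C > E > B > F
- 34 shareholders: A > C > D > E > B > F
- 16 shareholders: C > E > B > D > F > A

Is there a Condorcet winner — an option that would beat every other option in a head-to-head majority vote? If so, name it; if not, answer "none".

none

Checking pairwise contests:
D beats A 55–34.
A beats C 61–28.
A beats B 73–16.
C beats D 62–27.
A beats F 73–16.
A beats E 73–16.
Every option loses at least one head-to-head, so there is no Condorcet winner.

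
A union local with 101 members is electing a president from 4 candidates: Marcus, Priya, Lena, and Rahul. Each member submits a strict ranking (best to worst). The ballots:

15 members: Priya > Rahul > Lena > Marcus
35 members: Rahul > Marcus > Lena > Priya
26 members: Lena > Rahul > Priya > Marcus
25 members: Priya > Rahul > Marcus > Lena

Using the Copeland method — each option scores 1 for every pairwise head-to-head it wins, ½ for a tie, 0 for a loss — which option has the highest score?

Rahul

Marcus: beats Lena; loses to Priya and Rahul → score 1.
Priya: beats Marcus; loses to Lena and Rahul → score 1.
Lena: beats Priya; loses to Marcus and Rahul → score 1.
Rahul: beats Marcus, Priya, and Lena → score 3.
Rahul has the best pairwise record.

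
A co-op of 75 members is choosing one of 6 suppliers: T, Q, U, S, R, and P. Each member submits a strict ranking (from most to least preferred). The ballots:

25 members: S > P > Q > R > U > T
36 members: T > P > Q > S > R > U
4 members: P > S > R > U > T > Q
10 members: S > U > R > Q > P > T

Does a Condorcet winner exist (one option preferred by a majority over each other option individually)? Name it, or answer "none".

P vs T: 39–36 for P.
P vs Q: 65–10 for P.
P vs U: 65–10 for P.
P vs S: 40–35 for P.
P vs R: 65–10 for P.
P beats every other option head-to-head.

P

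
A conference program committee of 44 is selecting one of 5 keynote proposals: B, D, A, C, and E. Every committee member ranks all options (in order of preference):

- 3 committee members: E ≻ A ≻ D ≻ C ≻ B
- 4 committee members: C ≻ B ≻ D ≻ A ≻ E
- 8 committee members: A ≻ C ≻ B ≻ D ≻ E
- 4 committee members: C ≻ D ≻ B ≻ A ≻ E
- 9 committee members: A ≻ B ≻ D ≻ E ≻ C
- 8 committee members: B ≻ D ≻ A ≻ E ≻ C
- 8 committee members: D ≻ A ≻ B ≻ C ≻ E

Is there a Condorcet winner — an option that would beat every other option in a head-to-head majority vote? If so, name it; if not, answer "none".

Checking pairwise contests:
A beats B 28–16.
B beats D 29–15.
D beats A 24–20.
B beats C 25–19.
B beats E 41–3.
Every option loses at least one head-to-head, so there is no Condorcet winner.

none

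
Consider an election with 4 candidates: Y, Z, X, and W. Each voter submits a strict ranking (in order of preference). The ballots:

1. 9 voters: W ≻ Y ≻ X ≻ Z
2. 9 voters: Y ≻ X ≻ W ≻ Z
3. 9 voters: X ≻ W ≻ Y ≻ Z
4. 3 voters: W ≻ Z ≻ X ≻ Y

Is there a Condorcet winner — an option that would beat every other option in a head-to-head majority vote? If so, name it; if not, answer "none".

Checking pairwise contests:
W beats Y 21–9.
Y beats Z 27–3.
Y beats X 18–12.
X beats W 18–12.
Every option loses at least one head-to-head, so there is no Condorcet winner.

none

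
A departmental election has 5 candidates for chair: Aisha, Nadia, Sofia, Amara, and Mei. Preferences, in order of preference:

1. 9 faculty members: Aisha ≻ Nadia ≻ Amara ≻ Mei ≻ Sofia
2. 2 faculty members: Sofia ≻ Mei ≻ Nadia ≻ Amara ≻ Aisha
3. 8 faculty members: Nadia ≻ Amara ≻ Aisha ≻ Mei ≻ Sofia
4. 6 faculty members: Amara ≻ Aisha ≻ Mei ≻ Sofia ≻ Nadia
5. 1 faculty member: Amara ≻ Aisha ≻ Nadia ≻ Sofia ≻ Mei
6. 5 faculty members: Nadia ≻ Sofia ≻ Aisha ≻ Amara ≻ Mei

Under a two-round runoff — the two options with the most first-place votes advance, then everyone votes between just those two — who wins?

Aisha

Round 1 first-place votes: Aisha 9, Nadia 13, Sofia 2, Amara 7, Mei 0.
Nadia and Aisha advance.
Runoff: Nadia is preferred to Aisha by 15 voters; Aisha by 16.
Aisha wins the runoff.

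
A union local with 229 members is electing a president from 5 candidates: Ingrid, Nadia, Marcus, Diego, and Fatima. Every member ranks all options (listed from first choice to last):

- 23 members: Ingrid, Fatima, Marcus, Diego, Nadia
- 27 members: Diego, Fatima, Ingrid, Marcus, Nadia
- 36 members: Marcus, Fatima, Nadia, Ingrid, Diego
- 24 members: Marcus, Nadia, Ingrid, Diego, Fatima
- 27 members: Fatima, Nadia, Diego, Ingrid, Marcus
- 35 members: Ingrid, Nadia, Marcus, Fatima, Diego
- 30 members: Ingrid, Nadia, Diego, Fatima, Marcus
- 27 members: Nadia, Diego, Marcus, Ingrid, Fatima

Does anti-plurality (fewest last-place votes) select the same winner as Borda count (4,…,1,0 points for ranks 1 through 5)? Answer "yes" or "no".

yes

Anti-plurality — last-place votes: Ingrid 0, Nadia 50, Marcus 57, Diego 71, Fatima 51. Winner: Ingrid.
Borda — scores: Ingrid 544, Nadia 528, Marcus 437, Diego 350, Fatima 431. Winner: Ingrid.
The two methods agree.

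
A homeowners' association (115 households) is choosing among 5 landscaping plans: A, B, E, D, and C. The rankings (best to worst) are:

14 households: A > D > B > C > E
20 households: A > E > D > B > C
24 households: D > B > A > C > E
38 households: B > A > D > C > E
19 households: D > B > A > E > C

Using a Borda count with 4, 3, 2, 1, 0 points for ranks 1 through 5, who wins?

A

A: 14·4 + 20·4 + 24·2 + 38·3 + 19·2 = 336
B: 14·2 + 20·1 + 24·3 + 38·4 + 19·3 = 329
E: 14·0 + 20·3 + 24·0 + 38·0 + 19·1 = 79
D: 14·3 + 20·2 + 24·4 + 38·2 + 19·4 = 330
C: 14·1 + 20·0 + 24·1 + 38·1 + 19·0 = 76
A has the highest Borda score (336).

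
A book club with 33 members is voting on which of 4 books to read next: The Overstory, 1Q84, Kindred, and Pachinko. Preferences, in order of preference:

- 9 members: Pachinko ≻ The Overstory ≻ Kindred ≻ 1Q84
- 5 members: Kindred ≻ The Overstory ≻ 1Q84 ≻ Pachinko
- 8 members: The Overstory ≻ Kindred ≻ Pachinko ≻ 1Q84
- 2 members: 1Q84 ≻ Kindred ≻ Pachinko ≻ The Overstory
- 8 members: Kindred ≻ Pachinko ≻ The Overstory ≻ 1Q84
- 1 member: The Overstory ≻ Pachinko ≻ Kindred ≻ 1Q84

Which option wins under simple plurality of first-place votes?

First-place votes: The Overstory 9, 1Q84 2, Kindred 13, Pachinko 9.
Kindred has the most first-place votes.

Kindred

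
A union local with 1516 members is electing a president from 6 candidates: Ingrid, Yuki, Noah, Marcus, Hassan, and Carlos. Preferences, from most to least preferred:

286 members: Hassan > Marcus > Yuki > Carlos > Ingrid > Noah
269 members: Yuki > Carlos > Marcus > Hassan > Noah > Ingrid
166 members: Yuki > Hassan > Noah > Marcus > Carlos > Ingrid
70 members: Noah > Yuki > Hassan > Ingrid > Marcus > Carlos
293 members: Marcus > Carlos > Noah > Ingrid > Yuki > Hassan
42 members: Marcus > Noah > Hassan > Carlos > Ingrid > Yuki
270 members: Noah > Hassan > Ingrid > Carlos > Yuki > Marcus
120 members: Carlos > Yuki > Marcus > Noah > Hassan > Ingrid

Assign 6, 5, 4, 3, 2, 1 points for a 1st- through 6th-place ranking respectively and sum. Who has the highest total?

Marcus

Ingrid: 286·2 + 269·1 + 166·1 + 70·3 + 293·3 + 42·2 + 270·4 + 120·1 = 3380
Yuki: 286·4 + 269·6 + 166·6 + 70·5 + 293·2 + 42·1 + 270·2 + 120·5 = 5872
Noah: 286·1 + 269·2 + 166·4 + 70·6 + 293·4 + 42·5 + 270·6 + 120·3 = 5270
Marcus: 286·5 + 269·4 + 166·3 + 70·2 + 293·6 + 42·6 + 270·1 + 120·4 = 5904
Hassan: 286·6 + 269·3 + 166·5 + 70·4 + 293·1 + 42·4 + 270·5 + 120·2 = 5684
Carlos: 286·3 + 269·5 + 166·2 + 70·1 + 293·5 + 42·3 + 270·3 + 120·6 = 5726
Marcus has the highest Borda score (5904).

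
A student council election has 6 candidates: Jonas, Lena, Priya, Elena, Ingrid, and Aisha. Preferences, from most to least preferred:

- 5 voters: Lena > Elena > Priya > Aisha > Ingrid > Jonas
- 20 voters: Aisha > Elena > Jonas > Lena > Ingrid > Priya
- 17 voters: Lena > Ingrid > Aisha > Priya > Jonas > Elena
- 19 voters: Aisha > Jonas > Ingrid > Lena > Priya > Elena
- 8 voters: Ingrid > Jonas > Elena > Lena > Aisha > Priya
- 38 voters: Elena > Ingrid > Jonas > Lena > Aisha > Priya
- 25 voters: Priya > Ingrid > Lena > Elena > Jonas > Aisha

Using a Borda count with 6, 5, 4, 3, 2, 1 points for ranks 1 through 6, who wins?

Jonas: 5·1 + 20·4 + 17·2 + 19·5 + 8·5 + 38·4 + 25·2 = 456
Lena: 5·6 + 20·3 + 17·6 + 19·3 + 8·3 + 38·3 + 25·4 = 487
Priya: 5·4 + 20·1 + 17·3 + 19·2 + 8·1 + 38·1 + 25·6 = 325
Elena: 5·5 + 20·5 + 17·1 + 19·1 + 8·4 + 38·6 + 25·3 = 496
Ingrid: 5·2 + 20·2 + 17·5 + 19·4 + 8·6 + 38·5 + 25·5 = 574
Aisha: 5·3 + 20·6 + 17·4 + 19·6 + 8·2 + 38·2 + 25·1 = 434
Ingrid has the highest Borda score (574).

Ingrid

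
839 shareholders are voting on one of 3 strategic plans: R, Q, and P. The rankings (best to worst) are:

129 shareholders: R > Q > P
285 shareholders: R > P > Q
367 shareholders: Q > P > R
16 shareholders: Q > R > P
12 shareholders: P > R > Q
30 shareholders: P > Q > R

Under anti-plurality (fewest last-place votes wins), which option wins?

Last-place votes: R 397, Q 297, P 145.
P is ranked last by the fewest voters, so P wins.

P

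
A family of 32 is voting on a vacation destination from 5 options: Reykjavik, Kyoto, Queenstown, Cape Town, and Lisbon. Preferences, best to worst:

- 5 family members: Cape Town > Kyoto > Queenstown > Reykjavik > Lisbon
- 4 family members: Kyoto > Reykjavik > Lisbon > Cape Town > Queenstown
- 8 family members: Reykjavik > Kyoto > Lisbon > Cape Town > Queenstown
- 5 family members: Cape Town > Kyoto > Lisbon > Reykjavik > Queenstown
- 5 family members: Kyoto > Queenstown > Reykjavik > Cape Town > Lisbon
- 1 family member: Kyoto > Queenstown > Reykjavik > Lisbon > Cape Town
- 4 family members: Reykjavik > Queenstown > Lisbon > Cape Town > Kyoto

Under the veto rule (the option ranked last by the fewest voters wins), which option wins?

Last-place votes: Reykjavik 0, Kyoto 4, Queenstown 17, Cape Town 1, Lisbon 10.
Reykjavik is ranked last by the fewest voters, so Reykjavik wins.

Reykjavik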